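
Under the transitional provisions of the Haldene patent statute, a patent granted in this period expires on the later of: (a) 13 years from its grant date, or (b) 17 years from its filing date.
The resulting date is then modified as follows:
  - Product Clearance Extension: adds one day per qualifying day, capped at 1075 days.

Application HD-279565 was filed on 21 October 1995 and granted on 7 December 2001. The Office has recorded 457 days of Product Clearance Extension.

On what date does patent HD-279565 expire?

(a) grant + 13 years → 7 December 2014.
(b) filing + 17 years → 21 October 2012.
Later of the two: 7 December 2014.
Product Clearance Extension: 457 days (within the 1075-day cap) → +457 days → 8 March 2016.

March 8, 2016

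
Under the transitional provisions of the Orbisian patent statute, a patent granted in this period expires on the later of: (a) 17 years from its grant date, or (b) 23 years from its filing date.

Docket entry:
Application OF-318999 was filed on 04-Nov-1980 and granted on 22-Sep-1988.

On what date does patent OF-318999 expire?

(a) grant + 17 years → 22 September 2005.
(b) filing + 23 years → 4 November 2003.
Later of the two: 22 September 2005.

September 22, 2005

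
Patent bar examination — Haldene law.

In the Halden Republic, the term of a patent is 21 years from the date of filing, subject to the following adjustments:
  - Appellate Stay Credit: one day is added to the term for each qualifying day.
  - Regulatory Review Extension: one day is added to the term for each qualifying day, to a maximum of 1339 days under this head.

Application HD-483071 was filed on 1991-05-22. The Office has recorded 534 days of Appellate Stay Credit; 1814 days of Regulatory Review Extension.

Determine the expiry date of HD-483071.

2017-07-08

Base term: filing date + 21 years → 22 May 2012.
Appellate Stay Credit: +534 days → 7 November 2013.
Regulatory Review Extension: 1814 days claimed exceeds the 1339-day cap, so +1339 days → 8 July 2017.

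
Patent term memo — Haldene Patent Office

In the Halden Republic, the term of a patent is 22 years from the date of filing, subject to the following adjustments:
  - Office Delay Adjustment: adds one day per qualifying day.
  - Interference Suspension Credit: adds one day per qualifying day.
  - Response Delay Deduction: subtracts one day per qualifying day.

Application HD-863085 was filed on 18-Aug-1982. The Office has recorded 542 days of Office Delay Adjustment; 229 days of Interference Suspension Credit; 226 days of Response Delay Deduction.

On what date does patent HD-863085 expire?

February 14, 2006

Base term: filing date + 22 years → 18 August 2004.
Office Delay Adjustment: +542 days → 11 February 2006.
Interference Suspension Credit: +229 days → 28 September 2006.
Response Delay Deduction: −226 days → 14 February 2006.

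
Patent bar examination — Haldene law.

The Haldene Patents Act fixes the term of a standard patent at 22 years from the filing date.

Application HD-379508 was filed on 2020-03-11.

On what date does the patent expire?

March 11, 2042

Filing date + 22 years → 11 March 2042.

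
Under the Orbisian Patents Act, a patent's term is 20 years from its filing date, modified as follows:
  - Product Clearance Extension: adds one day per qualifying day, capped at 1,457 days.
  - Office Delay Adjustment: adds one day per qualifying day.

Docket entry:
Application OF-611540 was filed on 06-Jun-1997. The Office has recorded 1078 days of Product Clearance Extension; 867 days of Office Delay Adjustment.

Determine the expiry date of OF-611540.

Base term: filing date + 20 years → 6 June 2017.
Product Clearance Extension: 1078 days (within the 1457-day cap) → +1078 days → 19 May 2020.
Office Delay Adjustment: +867 days → 3 October 2022.

October 3, 2022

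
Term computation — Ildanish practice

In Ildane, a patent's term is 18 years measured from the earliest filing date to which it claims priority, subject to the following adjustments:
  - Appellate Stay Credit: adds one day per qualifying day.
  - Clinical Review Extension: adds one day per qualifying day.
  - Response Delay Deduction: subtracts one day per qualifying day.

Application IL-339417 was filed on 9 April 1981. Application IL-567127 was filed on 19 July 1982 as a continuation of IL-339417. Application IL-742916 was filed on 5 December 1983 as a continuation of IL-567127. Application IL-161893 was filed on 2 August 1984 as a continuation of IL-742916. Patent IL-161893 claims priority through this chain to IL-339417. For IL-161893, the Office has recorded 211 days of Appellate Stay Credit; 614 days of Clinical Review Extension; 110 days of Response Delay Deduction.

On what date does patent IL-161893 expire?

Earliest priority filing: 9 April 1981.
Base term: 9 April 1981 + 18 years → 9 April 1999.
Appellate Stay Credit: +211 days → 6 November 1999.
Clinical Review Extension: +614 days → 12 July 2001.
Response Delay Deduction: −110 days → 24 March 2001.

March 24, 2001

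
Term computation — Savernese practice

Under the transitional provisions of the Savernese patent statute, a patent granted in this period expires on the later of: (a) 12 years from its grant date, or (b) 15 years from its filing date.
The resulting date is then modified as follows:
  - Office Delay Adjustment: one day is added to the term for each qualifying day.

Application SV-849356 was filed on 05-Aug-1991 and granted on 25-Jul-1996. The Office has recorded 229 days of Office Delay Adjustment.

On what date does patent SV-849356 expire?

2009-03-11

(a) grant + 12 years → 25 July 2008.
(b) filing + 15 years → 5 August 2006.
Later of the two: 25 July 2008.
Office Delay Adjustment: +229 days → 11 March 2009.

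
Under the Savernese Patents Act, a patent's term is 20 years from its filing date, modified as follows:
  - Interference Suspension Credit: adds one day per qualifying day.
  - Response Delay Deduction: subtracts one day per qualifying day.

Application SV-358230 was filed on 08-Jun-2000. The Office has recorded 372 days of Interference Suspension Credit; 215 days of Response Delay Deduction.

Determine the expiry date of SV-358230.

2020-11-12

Base term: filing date + 20 years → 8 June 2020.
Interference Suspension Credit: +372 days → 15 June 2021.
Response Delay Deduction: −215 days → 12 November 2020.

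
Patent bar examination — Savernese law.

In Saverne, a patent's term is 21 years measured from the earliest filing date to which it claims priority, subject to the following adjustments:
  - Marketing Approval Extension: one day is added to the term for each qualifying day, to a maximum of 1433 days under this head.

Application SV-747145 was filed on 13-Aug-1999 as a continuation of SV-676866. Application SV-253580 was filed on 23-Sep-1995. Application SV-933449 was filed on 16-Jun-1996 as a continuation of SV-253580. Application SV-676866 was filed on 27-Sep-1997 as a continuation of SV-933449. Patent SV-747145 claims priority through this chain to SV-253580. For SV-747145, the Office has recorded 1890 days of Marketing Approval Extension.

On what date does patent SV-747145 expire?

Earliest priority filing: 23 September 1995.
Base term: 23 September 1995 + 21 years → 23 September 2016.
Marketing Approval Extension: 1890 days claimed exceeds the 1433-day cap, so +1433 days → 26 August 2020.

2020-08-26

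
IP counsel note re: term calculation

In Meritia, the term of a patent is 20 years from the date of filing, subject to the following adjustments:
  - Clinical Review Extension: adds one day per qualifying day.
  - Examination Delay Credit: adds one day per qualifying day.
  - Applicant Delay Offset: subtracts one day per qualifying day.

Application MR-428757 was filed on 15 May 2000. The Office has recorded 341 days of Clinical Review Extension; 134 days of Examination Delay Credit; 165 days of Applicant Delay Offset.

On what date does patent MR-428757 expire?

March 21, 2021

Base term: filing date + 20 years → 15 May 2020.
Clinical Review Extension: +341 days → 21 April 2021.
Examination Delay Credit: +134 days → 2 September 2021.
Applicant Delay Offset: −165 days → 21 March 2021.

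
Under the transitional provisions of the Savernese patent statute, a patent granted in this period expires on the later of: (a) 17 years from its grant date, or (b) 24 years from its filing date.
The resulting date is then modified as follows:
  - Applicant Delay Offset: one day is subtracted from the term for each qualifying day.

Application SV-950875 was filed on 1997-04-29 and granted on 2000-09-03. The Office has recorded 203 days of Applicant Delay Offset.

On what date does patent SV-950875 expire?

October 8, 2020

(a) grant + 17 years → 3 September 2017.
(b) filing + 24 years → 29 April 2021.
Later of the two: 29 April 2021.
Applicant Delay Offset: −203 days → 8 October 2020.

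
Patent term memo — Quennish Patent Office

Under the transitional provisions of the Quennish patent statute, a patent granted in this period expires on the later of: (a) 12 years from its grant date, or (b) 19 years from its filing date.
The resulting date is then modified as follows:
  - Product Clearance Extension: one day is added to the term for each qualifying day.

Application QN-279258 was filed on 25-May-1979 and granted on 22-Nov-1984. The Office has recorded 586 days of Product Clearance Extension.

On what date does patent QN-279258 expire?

(a) grant + 12 years → 22 November 1996.
(b) filing + 19 years → 25 May 1998.
Later of the two: 25 May 1998.
Product Clearance Extension: +586 days → 1 January 2000.

January 1, 2000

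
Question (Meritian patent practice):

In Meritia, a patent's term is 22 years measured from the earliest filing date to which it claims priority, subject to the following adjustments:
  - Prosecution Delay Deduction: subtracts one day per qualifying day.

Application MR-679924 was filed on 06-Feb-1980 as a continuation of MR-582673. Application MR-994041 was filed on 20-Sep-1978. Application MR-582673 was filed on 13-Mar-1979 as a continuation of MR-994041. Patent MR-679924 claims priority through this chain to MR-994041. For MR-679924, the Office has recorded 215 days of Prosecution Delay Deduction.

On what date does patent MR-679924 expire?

Earliest priority filing: 20 September 1978.
Base term: 20 September 1978 + 22 years → 20 September 2000.
Prosecution Delay Deduction: −215 days → 18 February 2000.

2000-02-18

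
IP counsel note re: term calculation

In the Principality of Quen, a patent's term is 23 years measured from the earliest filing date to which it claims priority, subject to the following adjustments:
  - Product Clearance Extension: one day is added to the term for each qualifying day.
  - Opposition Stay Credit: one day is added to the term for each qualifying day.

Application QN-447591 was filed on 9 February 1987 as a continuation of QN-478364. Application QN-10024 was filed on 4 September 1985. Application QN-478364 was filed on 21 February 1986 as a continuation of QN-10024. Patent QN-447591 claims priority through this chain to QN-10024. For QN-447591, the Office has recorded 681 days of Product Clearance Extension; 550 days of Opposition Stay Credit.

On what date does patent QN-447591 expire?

Earliest priority filing: 4 September 1985.
Base term: 4 September 1985 + 23 years → 4 September 2008.
Product Clearance Extension: +681 days → 17 July 2010.
Opposition Stay Credit: +550 days → 18 January 2012.

2012-01-18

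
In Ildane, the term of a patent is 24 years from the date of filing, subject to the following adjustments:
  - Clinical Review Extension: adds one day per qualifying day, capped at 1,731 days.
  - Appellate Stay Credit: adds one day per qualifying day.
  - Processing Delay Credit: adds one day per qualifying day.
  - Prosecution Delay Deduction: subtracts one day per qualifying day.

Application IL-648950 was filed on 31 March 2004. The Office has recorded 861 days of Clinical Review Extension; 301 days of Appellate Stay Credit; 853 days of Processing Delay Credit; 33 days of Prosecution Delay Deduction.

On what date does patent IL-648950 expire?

Base term: filing date + 24 years → 31 March 2028.
Clinical Review Extension: 861 days (within the 1731-day cap) → +861 days → 9 August 2030.
Appellate Stay Credit: +301 days → 6 June 2031.
Processing Delay Credit: +853 days → 6 October 2033.
Prosecution Delay Deduction: −33 days → 3 September 2033.

2033-09-03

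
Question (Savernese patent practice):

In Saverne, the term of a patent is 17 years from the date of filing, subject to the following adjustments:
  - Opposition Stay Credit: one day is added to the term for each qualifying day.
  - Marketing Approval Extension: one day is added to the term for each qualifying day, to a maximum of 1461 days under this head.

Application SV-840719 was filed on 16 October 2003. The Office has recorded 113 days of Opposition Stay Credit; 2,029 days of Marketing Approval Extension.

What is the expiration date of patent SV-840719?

Base term: filing date + 17 years → 16 October 2020.
Opposition Stay Credit: +113 days → 6 February 2021.
Marketing Approval Extension: 2029 days claimed exceeds the 1461-day cap, so +1461 days → 6 February 2025.

2025-02-06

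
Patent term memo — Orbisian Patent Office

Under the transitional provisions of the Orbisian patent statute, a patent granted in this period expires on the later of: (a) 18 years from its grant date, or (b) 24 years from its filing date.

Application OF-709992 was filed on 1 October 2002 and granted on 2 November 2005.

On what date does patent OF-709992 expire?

2026-10-01

(a) grant + 18 years → 2 November 2023.
(b) filing + 24 years → 1 October 2026.
Later of the two: 1 October 2026.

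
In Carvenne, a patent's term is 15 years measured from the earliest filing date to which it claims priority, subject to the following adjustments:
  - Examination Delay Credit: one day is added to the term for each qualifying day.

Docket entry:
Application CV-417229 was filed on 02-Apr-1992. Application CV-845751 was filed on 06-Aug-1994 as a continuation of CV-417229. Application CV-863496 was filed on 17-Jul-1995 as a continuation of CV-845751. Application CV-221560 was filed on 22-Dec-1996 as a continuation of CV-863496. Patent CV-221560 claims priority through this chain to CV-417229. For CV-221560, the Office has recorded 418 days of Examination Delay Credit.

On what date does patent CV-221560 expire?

Earliest priority filing: 2 April 1992.
Base term: 2 April 1992 + 15 years → 2 April 2007.
Examination Delay Credit: +418 days → 24 May 2008.

May 24, 2008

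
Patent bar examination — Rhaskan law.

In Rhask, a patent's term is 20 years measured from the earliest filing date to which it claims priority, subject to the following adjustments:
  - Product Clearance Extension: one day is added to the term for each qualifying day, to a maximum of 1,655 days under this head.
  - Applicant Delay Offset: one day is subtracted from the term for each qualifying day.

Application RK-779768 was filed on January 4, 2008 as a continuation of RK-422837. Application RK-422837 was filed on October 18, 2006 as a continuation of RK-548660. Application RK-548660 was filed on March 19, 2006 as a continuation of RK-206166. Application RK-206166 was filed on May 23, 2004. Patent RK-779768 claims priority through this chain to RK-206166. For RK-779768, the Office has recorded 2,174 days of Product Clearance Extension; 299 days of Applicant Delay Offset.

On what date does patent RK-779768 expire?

Earliest priority filing: 23 May 2004.
Base term: 23 May 2004 + 20 years → 23 May 2024.
Product Clearance Extension: 2174 days claimed exceeds the 1655-day cap, so +1655 days → 3 December 2028.
Applicant Delay Offset: −299 days → 8 February 2028.

2028-02-08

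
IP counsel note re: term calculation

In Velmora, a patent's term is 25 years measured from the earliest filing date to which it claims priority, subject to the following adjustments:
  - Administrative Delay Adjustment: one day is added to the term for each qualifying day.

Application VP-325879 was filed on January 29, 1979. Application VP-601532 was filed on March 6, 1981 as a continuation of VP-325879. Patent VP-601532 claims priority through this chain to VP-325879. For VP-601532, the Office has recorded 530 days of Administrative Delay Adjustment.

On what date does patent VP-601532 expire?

July 12, 2005

Earliest priority filing: 29 January 1979.
Base term: 29 January 1979 + 25 years → 29 January 2004.
Administrative Delay Adjustment: +530 days → 12 July 2005.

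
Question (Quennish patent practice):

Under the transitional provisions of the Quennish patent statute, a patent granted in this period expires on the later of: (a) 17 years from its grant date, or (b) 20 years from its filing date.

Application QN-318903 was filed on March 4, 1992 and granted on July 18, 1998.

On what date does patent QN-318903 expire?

July 18, 2015

(a) grant + 17 years → 18 July 2015.
(b) filing + 20 years → 4 March 2012.
Later of the two: 18 July 2015.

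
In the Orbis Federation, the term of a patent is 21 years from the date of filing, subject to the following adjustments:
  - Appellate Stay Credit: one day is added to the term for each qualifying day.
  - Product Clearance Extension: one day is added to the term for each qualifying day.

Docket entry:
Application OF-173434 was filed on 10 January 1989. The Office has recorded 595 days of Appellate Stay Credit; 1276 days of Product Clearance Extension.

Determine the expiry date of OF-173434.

2015-02-24

Base term: filing date + 21 years → 10 January 2010.
Appellate Stay Credit: +595 days → 28 August 2011.
Product Clearance Extension: +1276 days → 24 February 2015.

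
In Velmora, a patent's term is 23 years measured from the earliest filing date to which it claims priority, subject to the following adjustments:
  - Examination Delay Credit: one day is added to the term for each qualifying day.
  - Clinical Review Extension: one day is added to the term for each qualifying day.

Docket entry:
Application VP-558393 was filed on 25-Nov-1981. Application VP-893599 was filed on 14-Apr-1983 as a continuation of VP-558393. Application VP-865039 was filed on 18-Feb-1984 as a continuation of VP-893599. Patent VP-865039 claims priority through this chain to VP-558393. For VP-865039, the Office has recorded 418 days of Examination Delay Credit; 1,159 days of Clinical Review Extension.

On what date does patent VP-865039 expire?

2009-03-21

Earliest priority filing: 25 November 1981.
Base term: 25 November 1981 + 23 years → 25 November 2004.
Examination Delay Credit: +418 days → 17 January 2006.
Clinical Review Extension: +1159 days → 21 March 2009.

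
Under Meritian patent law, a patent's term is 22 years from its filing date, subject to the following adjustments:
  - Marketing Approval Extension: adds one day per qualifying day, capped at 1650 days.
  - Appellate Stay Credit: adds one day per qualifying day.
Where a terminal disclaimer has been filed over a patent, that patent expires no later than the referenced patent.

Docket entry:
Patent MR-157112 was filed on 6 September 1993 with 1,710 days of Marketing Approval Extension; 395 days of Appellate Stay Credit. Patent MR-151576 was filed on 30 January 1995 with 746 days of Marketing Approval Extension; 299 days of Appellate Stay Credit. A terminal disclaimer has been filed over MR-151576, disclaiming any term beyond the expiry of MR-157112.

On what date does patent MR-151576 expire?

2019-12-11

Natural term of MR-151576:
  Base: filing + 22 years → 30 January 2017.
  Marketing Approval Extension: 746 days (within the 1650-day cap) → +746 days → 15 February 2019.
  Appellate Stay Credit: +299 days → 11 December 2019.
Expiry of referenced patent MR-157112:
  Base: filing + 22 years → 6 September 2015.
  Marketing Approval Extension: 1710 days claimed exceeds the 1650-day cap, so +1650 days → 13 March 2020.
  Appellate Stay Credit: +395 days → 12 April 2021.
Terminal disclaimer: MR-151576 expires on the earlier of 11 December 2019 and 12 April 2021.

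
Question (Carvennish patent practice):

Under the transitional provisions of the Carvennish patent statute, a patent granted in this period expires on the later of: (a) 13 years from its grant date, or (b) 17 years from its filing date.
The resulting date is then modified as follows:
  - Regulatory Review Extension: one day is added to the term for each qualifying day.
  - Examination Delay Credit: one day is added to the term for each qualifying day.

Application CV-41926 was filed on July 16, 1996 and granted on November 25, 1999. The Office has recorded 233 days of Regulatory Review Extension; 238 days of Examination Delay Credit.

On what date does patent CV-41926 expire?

October 30, 2014

(a) grant + 13 years → 25 November 2012.
(b) filing + 17 years → 16 July 2013.
Later of the two: 16 July 2013.
Regulatory Review Extension: +233 days → 6 March 2014.
Examination Delay Credit: +238 days → 30 October 2014.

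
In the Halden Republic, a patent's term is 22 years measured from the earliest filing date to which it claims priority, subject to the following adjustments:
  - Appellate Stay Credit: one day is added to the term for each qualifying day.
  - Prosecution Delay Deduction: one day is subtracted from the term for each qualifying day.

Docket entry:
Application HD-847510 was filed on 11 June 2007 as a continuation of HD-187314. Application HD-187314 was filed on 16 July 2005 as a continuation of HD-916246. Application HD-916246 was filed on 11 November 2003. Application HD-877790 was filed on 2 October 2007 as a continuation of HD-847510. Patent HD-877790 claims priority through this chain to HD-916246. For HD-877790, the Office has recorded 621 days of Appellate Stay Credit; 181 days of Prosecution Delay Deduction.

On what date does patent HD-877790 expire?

Earliest priority filing: 11 November 2003.
Base term: 11 November 2003 + 22 years → 11 November 2025.
Appellate Stay Credit: +621 days → 25 July 2027.
Prosecution Delay Deduction: −181 days → 25 January 2027.

January 25, 2027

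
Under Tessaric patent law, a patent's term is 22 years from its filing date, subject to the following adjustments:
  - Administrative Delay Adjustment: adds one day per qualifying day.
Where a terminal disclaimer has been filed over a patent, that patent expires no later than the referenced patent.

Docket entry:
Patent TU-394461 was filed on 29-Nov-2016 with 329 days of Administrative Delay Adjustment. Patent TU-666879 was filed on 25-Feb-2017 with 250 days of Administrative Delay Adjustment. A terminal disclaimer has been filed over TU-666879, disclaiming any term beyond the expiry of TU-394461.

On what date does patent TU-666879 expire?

Natural term of TU-666879:
  Base: filing + 22 years → 25 February 2039.
  Administrative Delay Adjustment: +250 days → 2 November 2039.
Expiry of referenced patent TU-394461:
  Base: filing + 22 years → 29 November 2038.
  Administrative Delay Adjustment: +329 days → 24 October 2039.
Terminal disclaimer: TU-666879 expires on the earlier of 2 November 2039 and 24 October 2039.

2039-10-24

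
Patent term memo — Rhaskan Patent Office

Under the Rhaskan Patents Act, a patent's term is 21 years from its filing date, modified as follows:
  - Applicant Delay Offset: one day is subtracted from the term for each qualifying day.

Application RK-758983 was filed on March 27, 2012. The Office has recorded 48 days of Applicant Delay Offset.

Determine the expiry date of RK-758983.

2033-02-07

Base term: filing date + 21 years → 27 March 2033.
Applicant Delay Offset: −48 days → 7 February 2033.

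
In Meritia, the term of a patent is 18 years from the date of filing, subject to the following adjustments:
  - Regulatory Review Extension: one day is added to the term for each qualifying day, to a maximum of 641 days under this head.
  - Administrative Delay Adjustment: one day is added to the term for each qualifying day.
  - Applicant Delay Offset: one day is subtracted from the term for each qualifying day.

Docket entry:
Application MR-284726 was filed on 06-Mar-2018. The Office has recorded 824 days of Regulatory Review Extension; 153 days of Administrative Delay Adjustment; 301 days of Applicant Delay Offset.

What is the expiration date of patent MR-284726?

2037-07-12

Base term: filing date + 18 years → 6 March 2036.
Regulatory Review Extension: 824 days claimed exceeds the 641-day cap, so +641 days → 7 December 2037.
Administrative Delay Adjustment: +153 days → 9 May 2038.
Applicant Delay Offset: −301 days → 12 July 2037.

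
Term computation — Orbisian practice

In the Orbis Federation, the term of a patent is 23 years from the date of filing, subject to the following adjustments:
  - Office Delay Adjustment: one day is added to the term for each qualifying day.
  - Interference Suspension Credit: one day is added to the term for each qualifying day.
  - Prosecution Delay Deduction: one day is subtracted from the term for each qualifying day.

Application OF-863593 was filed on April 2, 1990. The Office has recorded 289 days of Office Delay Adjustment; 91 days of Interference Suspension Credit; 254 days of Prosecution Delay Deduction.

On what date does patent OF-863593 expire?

Base term: filing date + 23 years → 2 April 2013.
Office Delay Adjustment: +289 days → 16 January 2014.
Interference Suspension Credit: +91 days → 17 April 2014.
Prosecution Delay Deduction: −254 days → 6 August 2013.

2013-08-06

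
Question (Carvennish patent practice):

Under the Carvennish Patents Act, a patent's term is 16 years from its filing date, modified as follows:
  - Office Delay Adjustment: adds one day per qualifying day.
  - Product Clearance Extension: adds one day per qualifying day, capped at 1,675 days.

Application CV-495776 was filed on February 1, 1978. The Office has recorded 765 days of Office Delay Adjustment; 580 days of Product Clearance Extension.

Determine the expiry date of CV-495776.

1997-10-08

Base term: filing date + 16 years → 1 February 1994.
Office Delay Adjustment: +765 days → 7 March 1996.
Product Clearance Extension: 580 days (within the 1675-day cap) → +580 days → 8 October 1997.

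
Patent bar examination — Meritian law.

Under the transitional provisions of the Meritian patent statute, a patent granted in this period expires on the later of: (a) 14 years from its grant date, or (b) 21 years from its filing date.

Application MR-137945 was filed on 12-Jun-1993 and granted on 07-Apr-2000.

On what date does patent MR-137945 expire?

June 12, 2014

(a) grant + 14 years → 7 April 2014.
(b) filing + 21 years → 12 June 2014.
Later of the two: 12 June 2014.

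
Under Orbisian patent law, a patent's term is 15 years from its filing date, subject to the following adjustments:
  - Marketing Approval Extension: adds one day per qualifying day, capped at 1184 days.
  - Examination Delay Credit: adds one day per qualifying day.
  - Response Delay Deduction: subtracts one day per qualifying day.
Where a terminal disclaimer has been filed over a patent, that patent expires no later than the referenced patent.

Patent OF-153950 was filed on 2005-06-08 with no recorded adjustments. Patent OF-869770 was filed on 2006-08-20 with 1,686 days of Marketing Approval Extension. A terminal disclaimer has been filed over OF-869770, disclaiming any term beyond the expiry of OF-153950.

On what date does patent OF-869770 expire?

Natural term of OF-869770:
  Base: filing + 15 years → 20 August 2021.
  Marketing Approval Extension: 1686 days claimed exceeds the 1184-day cap, so +1184 days → 16 November 2024.
Expiry of referenced patent OF-153950:
  Base: filing + 15 years → 8 June 2020.
Terminal disclaimer: OF-869770 expires on the earlier of 16 November 2024 and 8 June 2020.

June 8, 2020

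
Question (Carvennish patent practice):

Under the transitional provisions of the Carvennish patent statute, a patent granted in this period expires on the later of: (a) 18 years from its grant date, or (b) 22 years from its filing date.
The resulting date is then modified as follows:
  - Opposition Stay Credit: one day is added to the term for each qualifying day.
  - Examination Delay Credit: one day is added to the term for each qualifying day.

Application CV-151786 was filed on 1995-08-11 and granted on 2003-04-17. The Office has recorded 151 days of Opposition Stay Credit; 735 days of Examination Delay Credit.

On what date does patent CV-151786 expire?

(a) grant + 18 years → 17 April 2021.
(b) filing + 22 years → 11 August 2017.
Later of the two: 17 April 2021.
Opposition Stay Credit: +151 days → 15 September 2021.
Examination Delay Credit: +735 days → 20 September 2023.

2023-09-20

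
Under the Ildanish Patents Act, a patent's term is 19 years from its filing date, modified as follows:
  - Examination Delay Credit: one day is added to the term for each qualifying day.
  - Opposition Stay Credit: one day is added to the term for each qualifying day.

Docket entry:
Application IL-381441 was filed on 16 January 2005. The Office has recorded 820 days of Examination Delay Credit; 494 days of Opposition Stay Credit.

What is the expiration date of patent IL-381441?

Base term: filing date + 19 years → 16 January 2024.
Examination Delay Credit: +820 days → 15 April 2026.
Opposition Stay Credit: +494 days → 22 August 2027.

August 22, 2027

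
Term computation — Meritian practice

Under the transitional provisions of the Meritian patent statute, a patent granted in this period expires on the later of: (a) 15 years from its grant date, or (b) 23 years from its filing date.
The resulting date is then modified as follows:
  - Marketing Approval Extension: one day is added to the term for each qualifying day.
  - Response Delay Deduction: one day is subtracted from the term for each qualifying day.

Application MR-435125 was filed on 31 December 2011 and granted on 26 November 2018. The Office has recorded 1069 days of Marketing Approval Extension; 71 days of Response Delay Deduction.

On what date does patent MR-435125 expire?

2037-09-24

(a) grant + 15 years → 26 November 2033.
(b) filing + 23 years → 31 December 2034.
Later of the two: 31 December 2034.
Marketing Approval Extension: +1069 days → 4 December 2037.
Response Delay Deduction: −71 days → 24 September 2037.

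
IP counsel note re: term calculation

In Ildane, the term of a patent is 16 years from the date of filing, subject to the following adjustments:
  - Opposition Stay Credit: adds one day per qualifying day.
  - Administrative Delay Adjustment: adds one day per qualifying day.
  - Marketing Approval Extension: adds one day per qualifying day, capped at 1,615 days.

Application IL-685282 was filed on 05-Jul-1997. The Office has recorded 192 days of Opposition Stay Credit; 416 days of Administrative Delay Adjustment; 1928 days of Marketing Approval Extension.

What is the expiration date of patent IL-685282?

2019-08-06

Base term: filing date + 16 years → 5 July 2013.
Opposition Stay Credit: +192 days → 13 January 2014.
Administrative Delay Adjustment: +416 days → 5 March 2015.
Marketing Approval Extension: 1928 days claimed exceeds the 1615-day cap, so +1615 days → 6 August 2019.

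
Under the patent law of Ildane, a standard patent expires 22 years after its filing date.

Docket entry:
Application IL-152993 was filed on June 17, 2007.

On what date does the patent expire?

Filing date + 22 years → 17 June 2029.

June 17, 2029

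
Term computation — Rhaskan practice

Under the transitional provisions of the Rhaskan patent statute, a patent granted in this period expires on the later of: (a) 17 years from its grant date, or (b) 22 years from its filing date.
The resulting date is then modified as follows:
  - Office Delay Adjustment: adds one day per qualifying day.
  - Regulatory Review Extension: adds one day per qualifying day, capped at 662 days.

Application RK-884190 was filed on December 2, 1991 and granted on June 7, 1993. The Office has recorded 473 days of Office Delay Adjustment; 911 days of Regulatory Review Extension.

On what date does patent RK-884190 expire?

(a) grant + 17 years → 7 June 2010.
(b) filing + 22 years → 2 December 2013.
Later of the two: 2 December 2013.
Office Delay Adjustment: +473 days → 20 March 2015.
Regulatory Review Extension: 911 days claimed exceeds the 662-day cap, so +662 days → 10 January 2017.

January 10, 2017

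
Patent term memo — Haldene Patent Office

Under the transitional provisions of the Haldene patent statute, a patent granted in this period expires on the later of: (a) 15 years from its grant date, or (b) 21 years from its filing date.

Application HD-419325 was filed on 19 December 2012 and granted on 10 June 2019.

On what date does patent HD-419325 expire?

June 10, 2034

(a) grant + 15 years → 10 June 2034.
(b) filing + 21 years → 19 December 2033.
Later of the two: 10 June 2034.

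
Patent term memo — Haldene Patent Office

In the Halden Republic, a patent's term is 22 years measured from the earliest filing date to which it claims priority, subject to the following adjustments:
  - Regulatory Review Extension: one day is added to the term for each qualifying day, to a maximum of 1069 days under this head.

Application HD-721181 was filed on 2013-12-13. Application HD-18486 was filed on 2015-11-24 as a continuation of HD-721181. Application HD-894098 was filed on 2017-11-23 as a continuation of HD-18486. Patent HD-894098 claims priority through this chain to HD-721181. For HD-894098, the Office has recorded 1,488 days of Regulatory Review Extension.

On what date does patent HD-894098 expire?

Earliest priority filing: 13 December 2013.
Base term: 13 December 2013 + 22 years → 13 December 2035.
Regulatory Review Extension: 1488 days claimed exceeds the 1069-day cap, so +1069 days → 16 November 2038.

2038-11-16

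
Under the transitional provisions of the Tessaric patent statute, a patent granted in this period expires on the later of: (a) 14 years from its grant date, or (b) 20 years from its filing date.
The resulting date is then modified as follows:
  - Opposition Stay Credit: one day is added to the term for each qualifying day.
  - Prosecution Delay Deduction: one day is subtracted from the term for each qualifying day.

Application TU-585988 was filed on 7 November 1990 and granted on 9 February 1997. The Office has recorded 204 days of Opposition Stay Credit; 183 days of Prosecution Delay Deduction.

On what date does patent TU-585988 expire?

March 2, 2011

(a) grant + 14 years → 9 February 2011.
(b) filing + 20 years → 7 November 2010.
Later of the two: 9 February 2011.
Opposition Stay Credit: +204 days → 1 September 2011.
Prosecution Delay Deduction: −183 days → 2 March 2011.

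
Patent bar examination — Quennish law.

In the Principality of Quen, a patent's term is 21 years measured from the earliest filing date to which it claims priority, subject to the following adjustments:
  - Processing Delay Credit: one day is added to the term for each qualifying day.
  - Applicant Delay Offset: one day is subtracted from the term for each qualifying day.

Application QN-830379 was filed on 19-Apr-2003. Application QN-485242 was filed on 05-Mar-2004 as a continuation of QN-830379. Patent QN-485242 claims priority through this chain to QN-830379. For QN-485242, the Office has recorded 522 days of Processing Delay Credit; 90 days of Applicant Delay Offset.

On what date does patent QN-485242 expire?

June 25, 2025

Earliest priority filing: 19 April 2003.
Base term: 19 April 2003 + 21 years → 19 April 2024.
Processing Delay Credit: +522 days → 23 September 2025.
Applicant Delay Offset: −90 days → 25 June 2025.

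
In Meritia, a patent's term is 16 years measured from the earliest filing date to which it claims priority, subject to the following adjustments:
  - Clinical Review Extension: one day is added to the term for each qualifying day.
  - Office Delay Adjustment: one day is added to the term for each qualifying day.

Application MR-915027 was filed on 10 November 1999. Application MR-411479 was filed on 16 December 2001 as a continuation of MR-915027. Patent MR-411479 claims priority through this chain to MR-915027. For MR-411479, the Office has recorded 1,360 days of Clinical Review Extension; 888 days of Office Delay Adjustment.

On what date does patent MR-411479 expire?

2022-01-05

Earliest priority filing: 10 November 1999.
Base term: 10 November 1999 + 16 years → 10 November 2015.
Clinical Review Extension: +1360 days → 1 August 2019.
Office Delay Adjustment: +888 days → 5 January 2022.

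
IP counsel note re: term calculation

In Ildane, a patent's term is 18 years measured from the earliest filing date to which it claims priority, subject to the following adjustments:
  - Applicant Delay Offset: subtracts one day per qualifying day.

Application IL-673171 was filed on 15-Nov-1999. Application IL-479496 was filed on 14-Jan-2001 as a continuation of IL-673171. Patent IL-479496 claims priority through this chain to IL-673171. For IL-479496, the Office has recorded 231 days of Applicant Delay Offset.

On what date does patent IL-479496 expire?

2017-03-29

Earliest priority filing: 15 November 1999.
Base term: 15 November 1999 + 18 years → 15 November 2017.
Applicant Delay Offset: −231 days → 29 March 2017.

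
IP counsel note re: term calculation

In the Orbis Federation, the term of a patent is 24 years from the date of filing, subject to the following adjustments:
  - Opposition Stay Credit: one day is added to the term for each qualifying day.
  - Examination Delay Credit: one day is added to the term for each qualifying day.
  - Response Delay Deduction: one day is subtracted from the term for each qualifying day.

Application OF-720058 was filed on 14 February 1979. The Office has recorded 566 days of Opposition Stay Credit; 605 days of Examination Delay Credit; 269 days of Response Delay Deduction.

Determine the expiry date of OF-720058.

August 4, 2005

Base term: filing date + 24 years → 14 February 2003.
Opposition Stay Credit: +566 days → 2 September 2004.
Examination Delay Credit: +605 days → 30 April 2006.
Response Delay Deduction: −269 days → 4 August 2005.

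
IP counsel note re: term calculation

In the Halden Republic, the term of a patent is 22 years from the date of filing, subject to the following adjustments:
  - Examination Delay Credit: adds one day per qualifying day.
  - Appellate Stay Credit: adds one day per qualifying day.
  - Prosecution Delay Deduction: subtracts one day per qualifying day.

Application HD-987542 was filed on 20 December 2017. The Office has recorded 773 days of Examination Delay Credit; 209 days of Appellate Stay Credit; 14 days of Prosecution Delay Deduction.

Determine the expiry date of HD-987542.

August 14, 2042

Base term: filing date + 22 years → 20 December 2039.
Examination Delay Credit: +773 days → 31 January 2042.
Appellate Stay Credit: +209 days → 28 August 2042.
Prosecution Delay Deduction: −14 days → 14 August 2042.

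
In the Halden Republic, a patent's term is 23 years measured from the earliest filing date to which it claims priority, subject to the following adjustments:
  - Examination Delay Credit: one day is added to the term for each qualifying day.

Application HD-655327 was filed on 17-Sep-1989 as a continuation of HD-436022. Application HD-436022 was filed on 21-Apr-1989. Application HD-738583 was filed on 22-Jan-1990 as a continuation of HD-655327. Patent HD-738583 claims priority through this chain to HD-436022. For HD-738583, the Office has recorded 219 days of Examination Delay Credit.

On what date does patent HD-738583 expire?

Earliest priority filing: 21 April 1989.
Base term: 21 April 1989 + 23 years → 21 April 2012.
Examination Delay Credit: +219 days → 26 November 2012.

2012-11-26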